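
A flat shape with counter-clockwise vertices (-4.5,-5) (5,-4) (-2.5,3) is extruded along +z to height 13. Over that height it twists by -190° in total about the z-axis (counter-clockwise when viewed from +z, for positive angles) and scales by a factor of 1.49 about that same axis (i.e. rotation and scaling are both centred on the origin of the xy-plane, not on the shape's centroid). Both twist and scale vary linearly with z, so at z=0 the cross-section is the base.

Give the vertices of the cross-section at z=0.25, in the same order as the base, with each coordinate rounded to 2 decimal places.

t = z/height = 0.25/13 = 0.0192308
s = 1 + (scale-1)·z/height = 1 + (1.49-1)·0.25/13 = 1.009423
θ = twist·z/height = -190°·0.25/13 = -3.6538° = -0.063772 rad
cos θ = 0.997967, sin θ = -0.063728 (intermediates below are computed at full precision and shown rounded to 5 d.p.)
v1: (-4.5,-5) → rotate → (-4.80949,-4.70306) → ×s → (-4.85482,-4.74738) → (-4.85,-4.75)
v2: (5,-4) → rotate → (4.73492,-4.31051) → ×s → (4.77954,-4.35113) → (4.78,-4.35)
v3: (-2.5,3) → rotate → (-2.30373,3.15322) → ×s → (-2.32544,3.18294) → (-2.33,3.18)

Cross-section at z=0.25: (-4.85,-4.75) (4.78,-4.35) (-2.33,3.18)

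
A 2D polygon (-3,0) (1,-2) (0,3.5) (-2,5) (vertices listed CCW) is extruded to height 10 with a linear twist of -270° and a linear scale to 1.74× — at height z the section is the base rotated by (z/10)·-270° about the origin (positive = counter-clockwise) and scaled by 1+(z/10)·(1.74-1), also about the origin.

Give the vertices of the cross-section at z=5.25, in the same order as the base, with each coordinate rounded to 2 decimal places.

t = z/height = 5.25/10 = 0.525
s = 1 + (scale-1)·z/height = 1 + (1.74-1)·5.25/10 = 1.388500
θ = twist·z/height = -270°·5.25/10 = -141.7500° = -2.474004 rad
cos θ = -0.785317, sin θ = -0.619094 (intermediates below are computed at full precision and shown rounded to 5 d.p.)
v1: (-3,0) → rotate → (2.35595,1.85728) → ×s → (3.27124,2.57884) → (3.27,2.58)
v2: (1,-2) → rotate → (-2.02350,0.95154) → ×s → (-2.80964,1.32121) → (-2.81,1.32)
v3: (0,3.5) → rotate → (2.16683,-2.74861) → ×s → (3.00864,-3.81644) → (3.01,-3.82)
v4: (-2,5) → rotate → (4.66610,-2.68840) → ×s → (6.47888,-3.73284) → (6.48,-3.73)

Cross-section at z=5.25: (3.27,2.58) (-2.81,1.32) (3.01,-3.82) (6.48,-3.73)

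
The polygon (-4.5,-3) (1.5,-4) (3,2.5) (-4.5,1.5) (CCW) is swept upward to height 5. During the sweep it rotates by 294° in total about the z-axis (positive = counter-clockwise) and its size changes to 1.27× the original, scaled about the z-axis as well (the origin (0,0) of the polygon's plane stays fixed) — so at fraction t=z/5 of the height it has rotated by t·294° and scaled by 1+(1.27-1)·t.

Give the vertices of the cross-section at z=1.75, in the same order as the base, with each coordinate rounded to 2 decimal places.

t = z/height = 1.75/5 = 0.35
s = 1 + (scale-1)·z/height = 1 + (1.27-1)·1.75/5 = 1.094500
θ = twist·z/height = 294°·1.75/5 = 102.9000° = 1.795944 rad
cos θ = -0.223250, sin θ = 0.974761 (intermediates below are computed at full precision and shown rounded to 5 d.p.)
v1: (-4.5,-3) → rotate → (3.92891,-3.71668) → ×s → (4.30019,-4.06790) → (4.30,-4.07)
v2: (1.5,-4) → rotate → (3.56417,2.35514) → ×s → (3.90098,2.57770) → (3.90,2.58)
v3: (3,2.5) → rotate → (-3.10665,2.36616) → ×s → (-3.40023,2.58976) → (-3.40,2.59)
v4: (-4.5,1.5) → rotate → (-0.45752,-4.72130) → ×s → (-0.50075,-5.16746) → (-0.50,-5.17)

Cross-section at z=1.75: (4.30,-4.07) (3.90,2.58) (-3.40,2.59) (-0.50,-5.17)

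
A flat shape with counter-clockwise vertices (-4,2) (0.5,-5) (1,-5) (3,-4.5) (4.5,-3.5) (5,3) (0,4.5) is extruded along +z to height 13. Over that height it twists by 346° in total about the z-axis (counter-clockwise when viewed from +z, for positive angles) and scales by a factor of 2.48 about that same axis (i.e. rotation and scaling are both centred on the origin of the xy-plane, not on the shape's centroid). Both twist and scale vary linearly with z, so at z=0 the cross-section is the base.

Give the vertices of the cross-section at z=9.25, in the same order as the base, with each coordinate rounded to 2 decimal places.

Cross-section at z=9.25: (7.07,5.86) (-9.81,3.20) (-10.22,2.27) (-10.94,-1.91) (-10.30,-5.55) (1.49,-11.88) (8.45,-3.73)

t = z/height = 9.25/13 = 0.711538
s = 1 + (scale-1)·z/height = 1 + (2.48-1)·9.25/13 = 2.053077
θ = twist·z/height = 346°·9.25/13 = 246.1923° = 4.296866 rad
cos θ = -0.403668, sin θ = -0.914905 (intermediates below are computed at full precision and shown rounded to 5 d.p.)
v1: (-4,2) → rotate → (3.44448,2.85229) → ×s → (7.07179,5.85596) → (7.07,5.86)
v2: (0.5,-5) → rotate → (-4.77636,1.56089) → ×s → (-9.80624,3.20462) → (-9.81,3.20)
v3: (1,-5) → rotate → (-4.97820,1.10344) → ×s → (-10.22062,2.26544) → (-10.22,2.27)
v4: (3,-4.5) → rotate → (-5.32808,-0.92821) → ×s → (-10.93896,-1.90569) → (-10.94,-1.91)
v5: (4.5,-3.5) → rotate → (-5.01868,-2.70424) → ×s → (-10.30373,-5.55200) → (-10.30,-5.55)
v6: (5,3) → rotate → (0.72638,-5.78553) → ×s → (1.49131,-11.87814) → (1.49,-11.88)
v7: (0,4.5) → rotate → (4.11707,-1.81651) → ×s → (8.45267,-3.72943) → (8.45,-3.73)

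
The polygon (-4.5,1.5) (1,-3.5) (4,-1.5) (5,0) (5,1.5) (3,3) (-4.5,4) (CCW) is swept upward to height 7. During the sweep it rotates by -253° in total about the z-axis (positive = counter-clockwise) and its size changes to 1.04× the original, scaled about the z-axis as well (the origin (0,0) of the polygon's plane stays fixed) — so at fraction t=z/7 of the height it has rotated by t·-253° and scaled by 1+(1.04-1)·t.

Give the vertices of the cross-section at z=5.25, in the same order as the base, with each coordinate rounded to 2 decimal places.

Cross-section at z=5.25: (4.31,-2.31) (-0.40,3.73) (-3.80,2.22) (-5.08,0.87) (-5.34,-0.65) (-3.57,-2.52) (3.87,-4.85)

t = z/height = 5.25/7 = 0.75
s = 1 + (scale-1)·z/height = 1 + (1.04-1)·5.25/7 = 1.030000
θ = twist·z/height = -253°·5.25/7 = -189.7500° = -3.311762 rad
cos θ = -0.985556, sin θ = 0.169350 (intermediates below are computed at full precision and shown rounded to 5 d.p.)
v1: (-4.5,1.5) → rotate → (4.18098,-2.24041) → ×s → (4.30641,-2.30762) → (4.31,-2.31)
v2: (1,-3.5) → rotate → (-0.39283,3.61880) → ×s → (-0.40462,3.72736) → (-0.40,3.73)
v3: (4,-1.5) → rotate → (-3.68820,2.15573) → ×s → (-3.79885,2.22040) → (-3.80,2.22)
v4: (5,0) → rotate → (-4.92778,0.84675) → ×s → (-5.07561,0.87215) → (-5.08,0.87)
v5: (5,1.5) → rotate → (-5.18180,-0.63159) → ×s → (-5.33726,-0.65053) → (-5.34,-0.65)
v6: (3,3) → rotate → (-3.46472,-2.44862) → ×s → (-3.56866,-2.52208) → (-3.57,-2.52)
v7: (-4.5,4) → rotate → (3.75760,-4.70430) → ×s → (3.87033,-4.84543) → (3.87,-4.85)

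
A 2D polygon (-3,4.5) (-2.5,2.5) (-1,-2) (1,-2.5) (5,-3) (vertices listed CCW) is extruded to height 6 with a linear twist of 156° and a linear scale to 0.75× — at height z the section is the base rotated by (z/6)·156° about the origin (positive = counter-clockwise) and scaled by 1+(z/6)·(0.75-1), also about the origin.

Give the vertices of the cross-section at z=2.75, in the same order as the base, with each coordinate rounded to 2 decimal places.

t = z/height = 2.75/6 = 0.458333
s = 1 + (scale-1)·z/height = 1 + (0.75-1)·2.75/6 = 0.885417
θ = twist·z/height = 156°·2.75/6 = 71.5000° = 1.247910 rad
cos θ = 0.317305, sin θ = 0.948324 (intermediates below are computed at full precision and shown rounded to 5 d.p.)
v1: (-3,4.5) → rotate → (-5.21937,-1.41710) → ×s → (-4.62132,-1.25472) → (-4.62,-1.25)
v2: (-2.5,2.5) → rotate → (-3.16407,-1.57755) → ×s → (-2.80152,-1.39679) → (-2.80,-1.40)
v3: (-1,-2) → rotate → (1.57934,-1.58293) → ×s → (1.39838,-1.40156) → (1.40,-1.40)
v4: (1,-2.5) → rotate → (2.68811,0.15506) → ×s → (2.38010,0.13729) → (2.38,0.14)
v5: (5,-3) → rotate → (4.43149,3.78970) → ×s → (3.92372,3.35547) → (3.92,3.36)

Cross-section at z=2.75: (-4.62,-1.25) (-2.80,-1.40) (1.40,-1.40) (2.38,0.14) (3.92,3.36)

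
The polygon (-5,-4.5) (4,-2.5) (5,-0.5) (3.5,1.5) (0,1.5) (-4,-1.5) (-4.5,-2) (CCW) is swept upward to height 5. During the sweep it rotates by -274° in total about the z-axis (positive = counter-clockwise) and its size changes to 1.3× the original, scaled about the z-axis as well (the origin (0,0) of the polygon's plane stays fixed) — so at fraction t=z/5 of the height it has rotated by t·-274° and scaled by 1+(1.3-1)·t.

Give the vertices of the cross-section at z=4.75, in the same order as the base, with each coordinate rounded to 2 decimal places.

t = z/height = 4.75/5 = 0.95
s = 1 + (scale-1)·z/height = 1 + (1.3-1)·4.75/5 = 1.285000
θ = twist·z/height = -274°·4.75/5 = -260.3000° = -4.543092 rad
cos θ = -0.168489, sin θ = 0.985703 (intermediates below are computed at full precision and shown rounded to 5 d.p.)
v1: (-5,-4.5) → rotate → (5.27811,-4.17032) → ×s → (6.78237,-5.35885) → (6.78,-5.36)
v2: (4,-2.5) → rotate → (1.79030,4.36404) → ×s → (2.30054,5.60779) → (2.30,5.61)
v3: (5,-0.5) → rotate → (-0.34960,5.01276) → ×s → (-0.44923,6.44140) → (-0.45,6.44)
v4: (3.5,1.5) → rotate → (-2.06827,3.19723) → ×s → (-2.65772,4.10844) → (-2.66,4.11)
v5: (0,1.5) → rotate → (-1.47856,-0.25273) → ×s → (-1.89994,-0.32476) → (-1.90,-0.32)
v6: (-4,-1.5) → rotate → (2.15251,-3.69008) → ×s → (2.76598,-4.74175) → (2.77,-4.74)
v7: (-4.5,-2) → rotate → (2.72961,-4.09869) → ×s → (3.50755,-5.26681) → (3.51,-5.27)

Cross-section at z=4.75: (6.78,-5.36) (2.30,5.61) (-0.45,6.44) (-2.66,4.11) (-1.90,-0.32) (2.77,-4.74) (3.51,-5.27)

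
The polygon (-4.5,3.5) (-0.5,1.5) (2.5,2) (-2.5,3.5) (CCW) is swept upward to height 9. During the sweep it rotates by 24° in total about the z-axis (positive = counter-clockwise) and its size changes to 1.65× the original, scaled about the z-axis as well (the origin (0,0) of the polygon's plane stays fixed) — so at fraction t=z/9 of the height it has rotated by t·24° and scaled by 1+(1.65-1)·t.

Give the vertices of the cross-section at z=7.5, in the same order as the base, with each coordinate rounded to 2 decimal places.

Cross-section at z=7.5: (-8.36,2.70) (-1.52,1.91) (2.57,4.22) (-5.47,3.75)

t = z/height = 7.5/9 = 0.833333
s = 1 + (scale-1)·z/height = 1 + (1.65-1)·7.5/9 = 1.541667
θ = twist·z/height = 24°·7.5/9 = 20.0000° = 0.349066 rad
cos θ = 0.939693, sin θ = 0.342020 (intermediates below are computed at full precision and shown rounded to 5 d.p.)
v1: (-4.5,3.5) → rotate → (-5.42569,1.74983) → ×s → (-8.36460,2.69766) → (-8.36,2.70)
v2: (-0.5,1.5) → rotate → (-0.98288,1.23853) → ×s → (-1.51527,1.90940) → (-1.52,1.91)
v3: (2.5,2) → rotate → (1.66519,2.73444) → ×s → (2.56717,4.21559) → (2.57,4.22)
v4: (-2.5,3.5) → rotate → (-3.54630,2.43387) → ×s → (-5.46722,3.75222) → (-5.47,3.75)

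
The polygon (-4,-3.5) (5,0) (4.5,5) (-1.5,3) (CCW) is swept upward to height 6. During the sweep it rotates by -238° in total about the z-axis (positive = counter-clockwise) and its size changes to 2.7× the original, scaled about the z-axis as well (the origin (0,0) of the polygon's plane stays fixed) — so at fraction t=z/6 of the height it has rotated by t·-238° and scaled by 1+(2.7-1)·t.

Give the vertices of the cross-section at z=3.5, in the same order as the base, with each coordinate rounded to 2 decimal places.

Cross-section at z=3.5: (1.41,10.49) (-7.50,-6.56) (-0.19,-13.40) (6.18,-2.53)

t = z/height = 3.5/6 = 0.583333
s = 1 + (scale-1)·z/height = 1 + (2.7-1)·3.5/6 = 1.991667
θ = twist·z/height = -238°·3.5/6 = -138.8333° = -2.423099 rad
cos θ = -0.752798, sin θ = -0.658252 (intermediates below are computed at full precision and shown rounded to 5 d.p.)
v1: (-4,-3.5) → rotate → (0.70731,5.26780) → ×s → (1.40873,10.49170) → (1.41,10.49)
v2: (5,0) → rotate → (-3.76399,-3.29126) → ×s → (-7.49661,-6.55509) → (-7.50,-6.56)
v3: (4.5,5) → rotate → (-0.09633,-6.72612) → ×s → (-0.19186,-13.39619) → (-0.19,-13.40)
v4: (-1.5,3) → rotate → (3.10395,-1.27102) → ×s → (6.18204,-2.53144) → (6.18,-2.53)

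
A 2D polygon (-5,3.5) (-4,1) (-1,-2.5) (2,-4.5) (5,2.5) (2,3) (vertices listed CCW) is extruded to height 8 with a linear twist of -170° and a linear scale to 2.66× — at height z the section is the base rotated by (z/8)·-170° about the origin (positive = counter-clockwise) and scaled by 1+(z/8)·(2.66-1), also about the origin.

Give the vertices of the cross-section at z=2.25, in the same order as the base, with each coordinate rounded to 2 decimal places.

t = z/height = 2.25/8 = 0.28125
s = 1 + (scale-1)·z/height = 1 + (2.66-1)·2.25/8 = 1.466875
θ = twist·z/height = -170°·2.25/8 = -47.8125° = -0.834486 rad
cos θ = 0.671559, sin θ = -0.740951 (intermediates below are computed at full precision and shown rounded to 5 d.p.)
v1: (-5,3.5) → rotate → (-0.76447,6.05521) → ×s → (-1.12138,8.88224) → (-1.12,8.88)
v2: (-4,1) → rotate → (-1.94528,3.63536) → ×s → (-2.85349,5.33262) → (-2.85,5.33)
v3: (-1,-2.5) → rotate → (-2.52394,-0.93795) → ×s → (-3.70230,-1.37585) → (-3.70,-1.38)
v4: (2,-4.5) → rotate → (-1.99116,-4.50392) → ×s → (-2.92079,-6.60668) → (-2.92,-6.61)
v5: (5,2.5) → rotate → (5.21017,-2.02586) → ×s → (7.64267,-2.97168) → (7.64,-2.97)
v6: (2,3) → rotate → (3.56597,0.53277) → ×s → (5.23083,0.78151) → (5.23,0.78)

Cross-section at z=2.25: (-1.12,8.88) (-2.85,5.33) (-3.70,-1.38) (-2.92,-6.61) (7.64,-2.97) (5.23,0.78)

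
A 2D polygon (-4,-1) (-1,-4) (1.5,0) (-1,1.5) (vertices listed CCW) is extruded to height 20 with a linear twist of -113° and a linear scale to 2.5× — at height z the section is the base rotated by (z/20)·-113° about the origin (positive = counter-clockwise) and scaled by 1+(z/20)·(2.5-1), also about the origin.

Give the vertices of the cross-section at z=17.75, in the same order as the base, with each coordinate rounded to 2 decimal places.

Cross-section at z=17.75: (-0.63,9.59) (-8.76,3.96) (-0.62,-3.44) (3.86,1.67)

t = z/height = 17.75/20 = 0.8875
s = 1 + (scale-1)·z/height = 1 + (2.5-1)·17.75/20 = 2.331250
θ = twist·z/height = -113°·17.75/20 = -100.2875° = -1.750347 rad
cos θ = -0.178588, sin θ = -0.983924 (intermediates below are computed at full precision and shown rounded to 5 d.p.)
v1: (-4,-1) → rotate → (-0.26957,4.11428) → ×s → (-0.62844,9.59142) → (-0.63,9.59)
v2: (-1,-4) → rotate → (-3.75711,1.69827) → ×s → (-8.75876,3.95910) → (-8.76,3.96)
v3: (1.5,0) → rotate → (-0.26788,-1.47589) → ×s → (-0.62450,-3.44066) → (-0.62,-3.44)
v4: (-1,1.5) → rotate → (1.65447,0.71604) → ×s → (3.85699,1.66927) → (3.86,1.67)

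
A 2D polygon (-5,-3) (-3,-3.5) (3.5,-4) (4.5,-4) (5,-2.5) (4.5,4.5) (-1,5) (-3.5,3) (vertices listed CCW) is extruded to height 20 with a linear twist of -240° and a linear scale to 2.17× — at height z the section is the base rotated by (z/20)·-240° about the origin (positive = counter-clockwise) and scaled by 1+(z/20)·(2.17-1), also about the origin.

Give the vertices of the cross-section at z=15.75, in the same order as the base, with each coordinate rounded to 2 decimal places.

t = z/height = 15.75/20 = 0.7875
s = 1 + (scale-1)·z/height = 1 + (2.17-1)·15.75/20 = 1.921375
θ = twist·z/height = -240°·15.75/20 = -189.0000° = -3.298672 rad
cos θ = -0.987688, sin θ = 0.156434 (intermediates below are computed at full precision and shown rounded to 5 d.p.)
v1: (-5,-3) → rotate → (5.40775,2.18089) → ×s → (10.39031,4.19031) → (10.39,4.19)
v2: (-3,-3.5) → rotate → (3.51059,2.98761) → ×s → (6.74515,5.74031) → (6.75,5.74)
v3: (3.5,-4) → rotate → (-2.83117,4.49827) → ×s → (-5.43974,8.64287) → (-5.44,8.64)
v4: (4.5,-4) → rotate → (-3.81886,4.65471) → ×s → (-7.33746,8.94344) → (-7.34,8.94)
v5: (5,-2.5) → rotate → (-4.54736,3.25139) → ×s → (-8.73718,6.24715) → (-8.74,6.25)
v6: (4.5,4.5) → rotate → (-5.14855,-3.74064) → ×s → (-9.89230,-7.18718) → (-9.89,-7.19)
v7: (-1,5) → rotate → (0.20552,-5.09488) → ×s → (0.39487,-9.78917) → (0.39,-9.79)
v8: (-3.5,3) → rotate → (2.98761,-3.51059) → ×s → (5.74031,-6.74515) → (5.74,-6.75)

Cross-section at z=15.75: (10.39,4.19) (6.75,5.74) (-5.44,8.64) (-7.34,8.94) (-8.74,6.25) (-9.89,-7.19) (0.39,-9.79) (5.74,-6.75)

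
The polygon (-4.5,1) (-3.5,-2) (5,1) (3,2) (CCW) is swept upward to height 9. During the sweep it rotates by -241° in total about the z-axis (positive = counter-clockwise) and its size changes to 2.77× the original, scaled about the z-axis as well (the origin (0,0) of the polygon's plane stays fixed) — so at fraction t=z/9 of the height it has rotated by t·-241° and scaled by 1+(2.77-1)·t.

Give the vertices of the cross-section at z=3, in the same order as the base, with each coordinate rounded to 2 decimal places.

Cross-section at z=3: (0.37,7.32) (-4.07,4.95) (2.90,-7.57) (3.94,-4.17)

t = z/height = 3/9 = 0.333333
s = 1 + (scale-1)·z/height = 1 + (2.77-1)·3/9 = 1.590000
θ = twist·z/height = -241°·3/9 = -80.3333° = -1.402081 rad
cos θ = 0.167916, sin θ = -0.985801 (intermediates below are computed at full precision and shown rounded to 5 d.p.)
v1: (-4.5,1) → rotate → (0.23018,4.60402) → ×s → (0.36599,7.32039) → (0.37,7.32)
v2: (-3.5,-2) → rotate → (-2.55931,3.11447) → ×s → (-4.06930,4.95201) → (-4.07,4.95)
v3: (5,1) → rotate → (1.82538,-4.76109) → ×s → (2.90236,-7.57013) → (2.90,-7.57)
v4: (3,2) → rotate → (2.47535,-2.62157) → ×s → (3.93581,-4.16830) → (3.94,-4.17)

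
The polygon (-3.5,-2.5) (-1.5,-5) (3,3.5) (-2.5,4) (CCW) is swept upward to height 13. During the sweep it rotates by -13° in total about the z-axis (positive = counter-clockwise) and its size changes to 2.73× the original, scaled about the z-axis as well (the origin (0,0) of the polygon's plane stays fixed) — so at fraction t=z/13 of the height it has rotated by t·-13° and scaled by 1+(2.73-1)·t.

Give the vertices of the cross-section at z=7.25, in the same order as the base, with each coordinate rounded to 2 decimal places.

Cross-section at z=7.25: (-7.44,-4.00) (-4.16,-9.37) (6.72,6.08) (-3.88,8.42)

t = z/height = 7.25/13 = 0.557692
s = 1 + (scale-1)·z/height = 1 + (2.73-1)·7.25/13 = 1.964808
θ = twist·z/height = -13°·7.25/13 = -7.2500° = -0.126536 rad
cos θ = 0.992005, sin θ = -0.126199 (intermediates below are computed at full precision and shown rounded to 5 d.p.)
v1: (-3.5,-2.5) → rotate → (-3.78751,-2.03832) → ×s → (-7.44174,-4.00490) → (-7.44,-4.00)
v2: (-1.5,-5) → rotate → (-2.11900,-4.77073) → ×s → (-4.16343,-9.37356) → (-4.16,-9.37)
v3: (3,3.5) → rotate → (3.41771,3.09342) → ×s → (6.71515,6.07798) → (6.72,6.08)
v4: (-2.5,4) → rotate → (-1.97522,4.28352) → ×s → (-3.88092,8.41629) → (-3.88,8.42)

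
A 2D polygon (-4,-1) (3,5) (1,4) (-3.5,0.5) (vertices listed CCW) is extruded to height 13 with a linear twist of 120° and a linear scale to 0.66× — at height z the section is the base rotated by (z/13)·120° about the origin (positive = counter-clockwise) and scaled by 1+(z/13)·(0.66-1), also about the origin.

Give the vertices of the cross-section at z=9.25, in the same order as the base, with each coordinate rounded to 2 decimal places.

t = z/height = 9.25/13 = 0.711538
s = 1 + (scale-1)·z/height = 1 + (0.66-1)·9.25/13 = 0.758077
θ = twist·z/height = 120°·9.25/13 = 85.3846° = 1.490243 rad
cos θ = 0.080467, sin θ = 0.996757 (intermediates below are computed at full precision and shown rounded to 5 d.p.)
v1: (-4,-1) → rotate → (0.67489,-4.06750) → ×s → (0.51162,-3.08347) → (0.51,-3.08)
v2: (3,5) → rotate → (-4.74239,3.39260) → ×s → (-3.59509,2.57186) → (-3.60,2.57)
v3: (1,4) → rotate → (-3.90656,1.31862) → ×s → (-2.96148,0.99962) → (-2.96,1.00)
v4: (-3.5,0.5) → rotate → (-0.78001,-3.44842) → ×s → (-0.59131,-2.61417) → (-0.59,-2.61)

Cross-section at z=9.25: (0.51,-3.08) (-3.60,2.57) (-2.96,1.00) (-0.59,-2.61)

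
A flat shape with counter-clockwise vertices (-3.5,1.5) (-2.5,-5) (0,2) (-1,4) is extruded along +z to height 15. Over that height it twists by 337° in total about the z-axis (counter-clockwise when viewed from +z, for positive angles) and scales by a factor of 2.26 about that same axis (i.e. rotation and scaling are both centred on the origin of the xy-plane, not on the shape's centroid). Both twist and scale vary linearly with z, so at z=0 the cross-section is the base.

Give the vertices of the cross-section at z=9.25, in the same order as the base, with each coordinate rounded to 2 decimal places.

Cross-section at z=9.25: (6.74,0.54) (-0.22,9.93) (1.66,-3.14) (4.89,-5.46)

t = z/height = 9.25/15 = 0.616667
s = 1 + (scale-1)·z/height = 1 + (2.26-1)·9.25/15 = 1.777000
θ = twist·z/height = 337°·9.25/15 = 207.8167° = 3.627085 rad
cos θ = -0.884445, sin θ = -0.466644 (intermediates below are computed at full precision and shown rounded to 5 d.p.)
v1: (-3.5,1.5) → rotate → (3.79552,0.30659) → ×s → (6.74465,0.54480) → (6.74,0.54)
v2: (-2.5,-5) → rotate → (-0.12211,5.58884) → ×s → (-0.21698,9.93136) → (-0.22,9.93)
v3: (0,2) → rotate → (0.93329,-1.76889) → ×s → (1.65845,-3.14332) → (1.66,-3.14)
v4: (-1,4) → rotate → (2.75102,-3.07114) → ×s → (4.88856,-5.45741) → (4.89,-5.46)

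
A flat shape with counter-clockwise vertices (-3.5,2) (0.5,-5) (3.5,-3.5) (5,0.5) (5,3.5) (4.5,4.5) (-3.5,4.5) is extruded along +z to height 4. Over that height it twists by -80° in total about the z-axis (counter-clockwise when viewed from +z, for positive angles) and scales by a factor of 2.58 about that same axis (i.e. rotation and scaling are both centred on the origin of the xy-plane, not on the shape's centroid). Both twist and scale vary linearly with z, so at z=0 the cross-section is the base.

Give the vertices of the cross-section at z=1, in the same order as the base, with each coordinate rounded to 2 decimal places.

t = z/height = 1/4 = 0.25
s = 1 + (scale-1)·z/height = 1 + (2.58-1)·1/4 = 1.395000
θ = twist·z/height = -80°·1/4 = -20.0000° = -0.349066 rad
cos θ = 0.939693, sin θ = -0.342020 (intermediates below are computed at full precision and shown rounded to 5 d.p.)
v1: (-3.5,2) → rotate → (-2.60488,3.07646) → ×s → (-3.63381,4.29166) → (-3.63,4.29)
v2: (0.5,-5) → rotate → (-1.24025,-4.86947) → ×s → (-1.73015,-6.79292) → (-1.73,-6.79)
v3: (3.5,-3.5) → rotate → (2.09185,-4.48599) → ×s → (2.91814,-6.25796) → (2.92,-6.26)
v4: (5,0.5) → rotate → (4.86947,-1.24025) → ×s → (6.79292,-1.73015) → (6.79,-1.73)
v5: (5,3.5) → rotate → (5.89553,1.57882) → ×s → (8.22427,2.20246) → (8.22,2.20)
v6: (4.5,4.5) → rotate → (5.76771,2.68953) → ×s → (8.04595,3.75189) → (8.05,3.75)
v7: (-3.5,4.5) → rotate → (-1.74983,5.42569) → ×s → (-2.44102,7.56883) → (-2.44,7.57)

Cross-section at z=1: (-3.63,4.29) (-1.73,-6.79) (2.92,-6.26) (6.79,-1.73) (8.22,2.20) (8.05,3.75) (-2.44,7.57)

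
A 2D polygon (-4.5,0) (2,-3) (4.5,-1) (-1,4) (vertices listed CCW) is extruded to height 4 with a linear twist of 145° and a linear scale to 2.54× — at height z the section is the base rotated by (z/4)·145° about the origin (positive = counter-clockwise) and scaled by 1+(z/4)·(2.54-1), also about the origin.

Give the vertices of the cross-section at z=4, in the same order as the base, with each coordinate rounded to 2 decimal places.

Cross-section at z=4: (9.36,-6.56) (0.21,9.16) (-7.91,8.64) (-3.75,-9.78)

t = z/height = 4/4 = 1
s = 1 + (scale-1)·z/height = 1 + (2.54-1)·4/4 = 2.540000
θ = twist·z/height = 145°·4/4 = 145.0000° = 2.530727 rad
cos θ = -0.819152, sin θ = 0.573576 (intermediates below are computed at full precision and shown rounded to 5 d.p.)
v1: (-4.5,0) → rotate → (3.68618,-2.58109) → ×s → (9.36291,-6.55598) → (9.36,-6.56)
v2: (2,-3) → rotate → (0.08243,3.60461) → ×s → (0.20936,9.15571) → (0.21,9.16)
v3: (4.5,-1) → rotate → (-3.11261,3.40025) → ×s → (-7.90602,8.63662) → (-7.91,8.64)
v4: (-1,4) → rotate → (-1.47515,-3.85018) → ×s → (-3.74689,-9.77947) → (-3.75,-9.78)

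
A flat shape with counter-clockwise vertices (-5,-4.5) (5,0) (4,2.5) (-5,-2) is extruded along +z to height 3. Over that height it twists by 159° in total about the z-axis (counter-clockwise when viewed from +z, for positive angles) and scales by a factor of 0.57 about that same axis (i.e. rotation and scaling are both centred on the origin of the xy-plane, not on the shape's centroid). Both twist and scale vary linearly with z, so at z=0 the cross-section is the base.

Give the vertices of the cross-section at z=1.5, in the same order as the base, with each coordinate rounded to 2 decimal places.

t = z/height = 1.5/3 = 0.5
s = 1 + (scale-1)·z/height = 1 + (0.57-1)·1.5/3 = 0.785000
θ = twist·z/height = 159°·1.5/3 = 79.5000° = 1.387537 rad
cos θ = 0.182236, sin θ = 0.983255 (intermediates below are computed at full precision and shown rounded to 5 d.p.)
v1: (-5,-4.5) → rotate → (3.51347,-5.73633) → ×s → (2.75807,-4.50302) → (2.76,-4.50)
v2: (5,0) → rotate → (0.91118,4.91627) → ×s → (0.71527,3.85928) → (0.72,3.86)
v3: (4,2.5) → rotate → (-1.72920,4.38861) → ×s → (-1.35742,3.44506) → (-1.36,3.45)
v4: (-5,-2) → rotate → (1.05533,-5.28075) → ×s → (0.82844,-4.14539) → (0.83,-4.15)

Cross-section at z=1.5: (2.76,-4.50) (0.72,3.86) (-1.36,3.45) (0.83,-4.15)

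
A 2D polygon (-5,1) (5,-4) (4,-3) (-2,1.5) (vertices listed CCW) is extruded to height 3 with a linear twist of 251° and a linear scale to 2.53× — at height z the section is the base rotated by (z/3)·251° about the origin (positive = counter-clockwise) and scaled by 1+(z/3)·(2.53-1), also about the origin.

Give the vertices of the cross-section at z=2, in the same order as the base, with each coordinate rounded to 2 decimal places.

t = z/height = 2/3 = 0.666667
s = 1 + (scale-1)·z/height = 1 + (2.53-1)·2/3 = 2.020000
θ = twist·z/height = 251°·2/3 = 167.3333° = 2.920518 rad
cos θ = -0.975662, sin θ = 0.219279 (intermediates below are computed at full precision and shown rounded to 5 d.p.)
v1: (-5,1) → rotate → (4.65903,-2.07206) → ×s → (9.41125,-4.18555) → (9.41,-4.19)
v2: (5,-4) → rotate → (-4.00120,4.99904) → ×s → (-8.08242,10.09807) → (-8.08,10.10)
v3: (4,-3) → rotate → (-3.24481,3.80410) → ×s → (-6.55452,7.68428) → (-6.55,7.68)
v4: (-2,1.5) → rotate → (1.62241,-1.90205) → ×s → (3.27726,-3.84214) → (3.28,-3.84)

Cross-section at z=2: (9.41,-4.19) (-8.08,10.10) (-6.55,7.68) (3.28,-3.84)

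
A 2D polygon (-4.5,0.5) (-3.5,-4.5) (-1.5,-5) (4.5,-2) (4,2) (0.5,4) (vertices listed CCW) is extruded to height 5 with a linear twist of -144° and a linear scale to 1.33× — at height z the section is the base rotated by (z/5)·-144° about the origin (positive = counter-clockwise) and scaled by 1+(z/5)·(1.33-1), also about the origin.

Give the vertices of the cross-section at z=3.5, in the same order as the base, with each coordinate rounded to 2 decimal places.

t = z/height = 3.5/5 = 0.7
s = 1 + (scale-1)·z/height = 1 + (1.33-1)·3.5/5 = 1.231000
θ = twist·z/height = -144°·3.5/5 = -100.8000° = -1.759292 rad
cos θ = -0.187381, sin θ = -0.982287 (intermediates below are computed at full precision and shown rounded to 5 d.p.)
v1: (-4.5,0.5) → rotate → (1.33436,4.32660) → ×s → (1.64260,5.32605) → (1.64,5.33)
v2: (-3.5,-4.5) → rotate → (-3.76446,4.28122) → ×s → (-4.63405,5.27018) → (-4.63,5.27)
v3: (-1.5,-5) → rotate → (-4.63036,2.41034) → ×s → (-5.69998,2.96713) → (-5.70,2.97)
v4: (4.5,-2) → rotate → (-2.80779,-4.04553) → ×s → (-3.45639,-4.98005) → (-3.46,-4.98)
v5: (4,2) → rotate → (1.21505,-4.30391) → ×s → (1.49573,-5.29812) → (1.50,-5.30)
v6: (0.5,4) → rotate → (3.83546,-1.24067) → ×s → (4.72145,-1.52726) → (4.72,-1.53)

Cross-section at z=3.5: (1.64,5.33) (-4.63,5.27) (-5.70,2.97) (-3.46,-4.98) (1.50,-5.30) (4.72,-1.53)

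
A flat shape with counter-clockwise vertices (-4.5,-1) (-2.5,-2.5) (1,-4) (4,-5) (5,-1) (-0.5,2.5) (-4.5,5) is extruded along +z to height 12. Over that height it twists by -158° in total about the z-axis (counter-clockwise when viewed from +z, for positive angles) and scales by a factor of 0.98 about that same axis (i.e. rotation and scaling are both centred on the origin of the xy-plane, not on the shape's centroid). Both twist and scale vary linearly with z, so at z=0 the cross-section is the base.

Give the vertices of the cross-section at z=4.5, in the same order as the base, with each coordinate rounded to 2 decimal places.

Cross-section at z=4.5: (-3.14,3.33) (-3.40,0.86) (-2.90,-2.88) (-2.23,-5.95) (1.68,-4.77) (1.88,1.70) (1.98,6.38)

t = z/height = 4.5/12 = 0.375
s = 1 + (scale-1)·z/height = 1 + (0.98-1)·4.5/12 = 0.992500
θ = twist·z/height = -158°·4.5/12 = -59.2500° = -1.034108 rad
cos θ = 0.511293, sin θ = -0.859406 (intermediates below are computed at full precision and shown rounded to 5 d.p.)
v1: (-4.5,-1) → rotate → (-3.16023,3.35604) → ×s → (-3.13652,3.33087) → (-3.14,3.33)
v2: (-2.5,-2.5) → rotate → (-3.42675,0.87028) → ×s → (-3.40105,0.86376) → (-3.40,0.86)
v3: (1,-4) → rotate → (-2.92633,-2.90458) → ×s → (-2.90439,-2.88279) → (-2.90,-2.88)
v4: (4,-5) → rotate → (-2.25186,-5.99409) → ×s → (-2.23497,-5.94914) → (-2.23,-5.95)
v5: (5,-1) → rotate → (1.69706,-4.80833) → ×s → (1.68433,-4.77226) → (1.68,-4.77)
v6: (-0.5,2.5) → rotate → (1.89287,1.70794) → ×s → (1.87867,1.69513) → (1.88,1.70)
v7: (-4.5,5) → rotate → (1.99621,6.42379) → ×s → (1.98124,6.37562) → (1.98,6.38)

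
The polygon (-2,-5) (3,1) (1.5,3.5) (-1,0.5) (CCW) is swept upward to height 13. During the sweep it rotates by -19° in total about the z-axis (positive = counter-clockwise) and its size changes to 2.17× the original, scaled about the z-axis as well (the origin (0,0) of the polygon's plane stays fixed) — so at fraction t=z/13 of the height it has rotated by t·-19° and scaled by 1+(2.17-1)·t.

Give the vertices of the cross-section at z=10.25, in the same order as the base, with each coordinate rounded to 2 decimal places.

Cross-section at z=10.25: (-6.20,-8.29) (6.07,0.37) (4.53,5.75) (-1.61,1.43)

t = z/height = 10.25/13 = 0.788462
s = 1 + (scale-1)·z/height = 1 + (2.17-1)·10.25/13 = 1.922500
θ = twist·z/height = -19°·10.25/13 = -14.9808° = -0.261464 rad
cos θ = 0.966013, sin θ = -0.258495 (intermediates below are computed at full precision and shown rounded to 5 d.p.)
v1: (-2,-5) → rotate → (-3.22450,-4.31307) → ×s → (-6.19910,-8.29188) → (-6.20,-8.29)
v2: (3,1) → rotate → (3.15653,0.19053) → ×s → (6.06843,0.36629) → (6.07,0.37)
v3: (1.5,3.5) → rotate → (2.35375,2.99330) → ×s → (4.52509,5.75462) → (4.53,5.75)
v4: (-1,0.5) → rotate → (-0.83677,0.74150) → ×s → (-1.60868,1.42554) → (-1.61,1.43)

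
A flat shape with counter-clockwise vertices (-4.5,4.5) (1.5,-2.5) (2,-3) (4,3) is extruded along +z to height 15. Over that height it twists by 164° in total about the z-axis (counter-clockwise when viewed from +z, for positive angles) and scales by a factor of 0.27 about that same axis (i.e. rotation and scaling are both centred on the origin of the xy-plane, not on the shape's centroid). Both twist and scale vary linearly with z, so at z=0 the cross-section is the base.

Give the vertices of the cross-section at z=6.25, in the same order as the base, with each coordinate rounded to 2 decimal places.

t = z/height = 6.25/15 = 0.416667
s = 1 + (scale-1)·z/height = 1 + (0.27-1)·6.25/15 = 0.695833
θ = twist·z/height = 164°·6.25/15 = 68.3333° = 1.192642 rad
cos θ = 0.369206, sin θ = 0.929348 (intermediates below are computed at full precision and shown rounded to 5 d.p.)
v1: (-4.5,4.5) → rotate → (-5.84349,-2.52064) → ×s → (-4.06610,-1.75394) → (-4.07,-1.75)
v2: (1.5,-2.5) → rotate → (2.87718,0.47101) → ×s → (2.00204,0.32774) → (2.00,0.33)
v3: (2,-3) → rotate → (3.52645,0.75108) → ×s → (2.45382,0.52262) → (2.45,0.52)
v4: (4,3) → rotate → (-1.31122,4.82501) → ×s → (-0.91239,3.35740) → (-0.91,3.36)

Cross-section at z=6.25: (-4.07,-1.75) (2.00,0.33) (2.45,0.52) (-0.91,3.36)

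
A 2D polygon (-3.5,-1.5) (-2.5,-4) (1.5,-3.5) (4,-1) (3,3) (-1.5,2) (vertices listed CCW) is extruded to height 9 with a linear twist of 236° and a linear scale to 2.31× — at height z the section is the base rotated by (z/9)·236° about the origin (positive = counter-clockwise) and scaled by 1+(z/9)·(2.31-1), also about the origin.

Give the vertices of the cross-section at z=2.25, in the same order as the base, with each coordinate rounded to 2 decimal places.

Cross-section at z=2.25: (-0.69,-5.01) (2.84,-5.58) (5.01,-0.69) (3.87,3.87) (-1.36,5.46) (-3.30,-0.34)

t = z/height = 2.25/9 = 0.25
s = 1 + (scale-1)·z/height = 1 + (2.31-1)·2.25/9 = 1.327500
θ = twist·z/height = 236°·2.25/9 = 59.0000° = 1.029744 rad
cos θ = 0.515038, sin θ = 0.857167 (intermediates below are computed at full precision and shown rounded to 5 d.p.)
v1: (-3.5,-1.5) → rotate → (-0.51688,-3.77264) → ×s → (-0.68616,-5.00818) → (-0.69,-5.01)
v2: (-2.5,-4) → rotate → (2.14107,-4.20307) → ×s → (2.84228,-5.57958) → (2.84,-5.58)
v3: (1.5,-3.5) → rotate → (3.77264,-0.51688) → ×s → (5.00818,-0.68616) → (5.01,-0.69)
v4: (4,-1) → rotate → (2.91732,2.91363) → ×s → (3.87274,3.86785) → (3.87,3.87)
v5: (3,3) → rotate → (-1.02639,4.11662) → ×s → (-1.36253,5.46481) → (-1.36,5.46)
v6: (-1.5,2) → rotate → (-2.48689,-0.25567) → ×s → (-3.30135,-0.33941) → (-3.30,-0.34)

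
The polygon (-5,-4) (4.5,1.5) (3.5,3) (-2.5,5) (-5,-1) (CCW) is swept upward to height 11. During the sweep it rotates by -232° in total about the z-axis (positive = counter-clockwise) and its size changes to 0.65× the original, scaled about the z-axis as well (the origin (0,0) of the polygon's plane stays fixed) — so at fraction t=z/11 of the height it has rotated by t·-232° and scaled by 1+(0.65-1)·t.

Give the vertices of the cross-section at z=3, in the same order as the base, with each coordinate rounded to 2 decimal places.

Cross-section at z=3: (-5.27,2.41) (3.04,-3.03) (3.85,-1.61) (3.02,4.05) (-2.84,3.63)

t = z/height = 3/11 = 0.272727
s = 1 + (scale-1)·z/height = 1 + (0.65-1)·3/11 = 0.904545
θ = twist·z/height = -232°·3/11 = -63.2727° = -1.104317 rad
cos θ = 0.449744, sin θ = -0.893157 (intermediates below are computed at full precision and shown rounded to 5 d.p.)
v1: (-5,-4) → rotate → (-5.82135,2.66681) → ×s → (-5.26568,2.41225) → (-5.27,2.41)
v2: (4.5,1.5) → rotate → (3.36358,-3.34459) → ×s → (3.04252,-3.02534) → (3.04,-3.03)
v3: (3.5,3) → rotate → (4.25358,-1.77682) → ×s → (3.84755,-1.60721) → (3.85,-1.61)
v4: (-2.5,5) → rotate → (3.34143,4.48161) → ×s → (3.02247,4.05382) → (3.02,4.05)
v5: (-5,-1) → rotate → (-3.14188,4.01604) → ×s → (-2.84197,3.63269) → (-2.84,3.63)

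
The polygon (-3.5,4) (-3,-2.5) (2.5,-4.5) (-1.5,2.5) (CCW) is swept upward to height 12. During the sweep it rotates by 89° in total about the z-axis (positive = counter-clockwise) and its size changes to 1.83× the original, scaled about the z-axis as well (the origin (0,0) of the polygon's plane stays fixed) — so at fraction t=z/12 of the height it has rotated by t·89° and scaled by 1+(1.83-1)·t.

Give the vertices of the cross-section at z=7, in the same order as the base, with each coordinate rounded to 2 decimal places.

t = z/height = 7/12 = 0.583333
s = 1 + (scale-1)·z/height = 1 + (1.83-1)·7/12 = 1.484167
θ = twist·z/height = 89°·7/12 = 51.9167° = 0.906117 rad
cos θ = 0.616807, sin θ = 0.787114 (intermediates below are computed at full precision and shown rounded to 5 d.p.)
v1: (-3.5,4) → rotate → (-5.30728,-0.28767) → ×s → (-7.87689,-0.42695) → (-7.88,-0.43)
v2: (-3,-2.5) → rotate → (0.11737,-3.90336) → ×s → (0.17419,-5.79324) → (0.17,-5.79)
v3: (2.5,-4.5) → rotate → (5.08403,-0.80785) → ×s → (7.54555,-1.19898) → (7.55,-1.20)
v4: (-1.5,2.5) → rotate → (-2.89300,0.36135) → ×s → (-4.29369,0.53630) → (-4.29,0.54)

Cross-section at z=7: (-7.88,-0.43) (0.17,-5.79) (7.55,-1.20) (-4.29,0.54)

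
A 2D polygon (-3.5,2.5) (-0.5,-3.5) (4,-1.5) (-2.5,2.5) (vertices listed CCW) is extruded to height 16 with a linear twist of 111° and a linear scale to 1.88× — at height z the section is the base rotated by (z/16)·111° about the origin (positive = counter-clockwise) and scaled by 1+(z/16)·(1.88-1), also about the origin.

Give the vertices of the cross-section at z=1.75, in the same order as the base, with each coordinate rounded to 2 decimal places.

t = z/height = 1.75/16 = 0.109375
s = 1 + (scale-1)·z/height = 1 + (1.88-1)·1.75/16 = 1.096250
θ = twist·z/height = 111°·1.75/16 = 12.1406° = 0.211894 rad
cos θ = 0.977634, sin θ = 0.210312 (intermediates below are computed at full precision and shown rounded to 5 d.p.)
v1: (-3.5,2.5) → rotate → (-3.94750,1.70799) → ×s → (-4.32745,1.87239) → (-4.33,1.87)
v2: (-0.5,-3.5) → rotate → (0.24727,-3.52688) → ×s → (0.27107,-3.86634) → (0.27,-3.87)
v3: (4,-1.5) → rotate → (4.22601,-0.62520) → ×s → (4.63276,-0.68538) → (4.63,-0.69)
v4: (-2.5,2.5) → rotate → (-2.96987,1.91831) → ×s → (-3.25571,2.10294) → (-3.26,2.10)

Cross-section at z=1.75: (-4.33,1.87) (0.27,-3.87) (4.63,-0.69) (-3.26,2.10)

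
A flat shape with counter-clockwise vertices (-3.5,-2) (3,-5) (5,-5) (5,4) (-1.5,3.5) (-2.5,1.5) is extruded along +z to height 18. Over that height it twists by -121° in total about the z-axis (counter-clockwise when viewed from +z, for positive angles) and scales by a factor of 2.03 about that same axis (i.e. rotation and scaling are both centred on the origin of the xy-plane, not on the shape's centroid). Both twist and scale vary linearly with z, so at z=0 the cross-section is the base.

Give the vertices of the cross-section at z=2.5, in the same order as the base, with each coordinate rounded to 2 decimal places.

Cross-section at z=2.5: (-4.49,-1.03) (1.63,-6.46) (3.82,-7.12) (6.79,2.72) (-0.48,4.33) (-2.24,2.47)

t = z/height = 2.5/18 = 0.138889
s = 1 + (scale-1)·z/height = 1 + (2.03-1)·2.5/18 = 1.143056
θ = twist·z/height = -121°·2.5/18 = -16.8056° = -0.293312 rad
cos θ = 0.957291, sin θ = -0.289125 (intermediates below are computed at full precision and shown rounded to 5 d.p.)
v1: (-3.5,-2) → rotate → (-3.92877,-0.90265) → ×s → (-4.49080,-1.03178) → (-4.49,-1.03)
v2: (3,-5) → rotate → (1.42625,-5.65383) → ×s → (1.63028,-6.46264) → (1.63,-6.46)
v3: (5,-5) → rotate → (3.34083,-6.23208) → ×s → (3.81876,-7.12361) → (3.82,-7.12)
v4: (5,4) → rotate → (5.94296,2.38354) → ×s → (6.79313,2.72452) → (6.79,2.72)
v5: (-1.5,3.5) → rotate → (-0.42400,3.78421) → ×s → (-0.48466,4.32556) → (-0.48,4.33)
v6: (-2.5,1.5) → rotate → (-1.95954,2.15875) → ×s → (-2.23987,2.46757) → (-2.24,2.47)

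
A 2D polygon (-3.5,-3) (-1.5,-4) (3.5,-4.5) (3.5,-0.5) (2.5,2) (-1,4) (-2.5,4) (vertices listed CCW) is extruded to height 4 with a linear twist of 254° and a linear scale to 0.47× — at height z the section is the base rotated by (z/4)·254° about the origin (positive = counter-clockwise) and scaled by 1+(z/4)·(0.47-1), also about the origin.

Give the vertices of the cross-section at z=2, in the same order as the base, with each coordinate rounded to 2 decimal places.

t = z/height = 2/4 = 0.5
s = 1 + (scale-1)·z/height = 1 + (0.47-1)·2/4 = 0.735000
θ = twist·z/height = 254°·2/4 = 127.0000° = 2.216568 rad
cos θ = -0.601815, sin θ = 0.798636 (intermediates below are computed at full precision and shown rounded to 5 d.p.)
v1: (-3.5,-3) → rotate → (4.50226,-0.98978) → ×s → (3.30916,-0.72749) → (3.31,-0.73)
v2: (-1.5,-4) → rotate → (4.09726,1.20931) → ×s → (3.01149,0.88884) → (3.01,0.89)
v3: (3.5,-4.5) → rotate → (1.48751,5.50339) → ×s → (1.09332,4.04499) → (1.09,4.04)
v4: (3.5,-0.5) → rotate → (-1.70703,3.09613) → ×s → (-1.25467,2.27566) → (-1.25,2.28)
v5: (2.5,2) → rotate → (-3.10181,0.79296) → ×s → (-2.27983,0.58282) → (-2.28,0.58)
v6: (-1,4) → rotate → (-2.59273,-3.20590) → ×s → (-1.90565,-2.35633) → (-1.91,-2.36)
v7: (-2.5,4) → rotate → (-1.69000,-4.40385) → ×s → (-1.24215,-3.23683) → (-1.24,-3.24)

Cross-section at z=2: (3.31,-0.73) (3.01,0.89) (1.09,4.04) (-1.25,2.28) (-2.28,0.58) (-1.91,-2.36) (-1.24,-3.24)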